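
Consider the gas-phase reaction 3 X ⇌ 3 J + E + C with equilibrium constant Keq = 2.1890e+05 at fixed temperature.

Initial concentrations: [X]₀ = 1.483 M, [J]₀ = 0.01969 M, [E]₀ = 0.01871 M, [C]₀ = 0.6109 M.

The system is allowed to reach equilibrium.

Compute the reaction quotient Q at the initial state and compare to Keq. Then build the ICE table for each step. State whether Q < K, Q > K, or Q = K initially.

Q₀ = 2.6752e-08; Q < K (proceeds forward)

Q₀ = 2.6752e-08 vs Keq = 2.1890e+05 ⇒ Q<K, forward
Step 1:
                  X         J         E         C
  init        1.483   0.01969   0.01871    0.6109
  Δ          -1.463     1.463    0.4876    0.4876
  eq        0.02023     1.482    0.5063     1.098
  solve Keq expr → x = 0.4876; check Q = 2.1890e+05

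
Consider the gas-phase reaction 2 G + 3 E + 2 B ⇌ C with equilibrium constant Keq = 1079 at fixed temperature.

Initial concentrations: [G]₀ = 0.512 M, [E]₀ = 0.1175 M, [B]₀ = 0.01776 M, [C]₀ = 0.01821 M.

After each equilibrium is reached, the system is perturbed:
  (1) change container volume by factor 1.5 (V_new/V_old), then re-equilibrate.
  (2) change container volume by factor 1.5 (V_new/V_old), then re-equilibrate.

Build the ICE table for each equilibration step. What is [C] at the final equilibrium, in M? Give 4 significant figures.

Q₀ = 1.3576e+05 vs Keq = 1079 ⇒ Q>K, reverse
Step 1:
                    G           E           B           C
  init          0.512      0.1175     0.01776     0.01821
  Δ           0.03015     0.04522     0.03015    -0.01507
  eq           0.5421      0.1627     0.04791    0.003136
  solve Keq expr → x = -0.01507; check Q = 1079
Then change container volume by factor 1.5 (V_new/V_old).
Step 2:
                    G           E           B           C
  init         0.3614      0.1085     0.03194    0.002091
  Δ          0.003643    0.005464    0.003643   -0.001821
  eq           0.3651      0.1139     0.03558  2.6935e-04
  solve Keq expr → x = -0.001821; check Q = 1079
Then change container volume by factor 1.5 (V_new/V_old).
Step 3:
                    G           E           B           C
  init         0.2434     0.07596     0.02372  1.7957e-04
  Δ        3.2601e-04  4.8902e-04  3.2601e-04 -1.6301e-04
  eq           0.2437     0.07645     0.02405  1.6560e-05
  solve Keq expr → x = -1.6301e-04; check Q = 1079

[C]_eq = 1.6560e-05 M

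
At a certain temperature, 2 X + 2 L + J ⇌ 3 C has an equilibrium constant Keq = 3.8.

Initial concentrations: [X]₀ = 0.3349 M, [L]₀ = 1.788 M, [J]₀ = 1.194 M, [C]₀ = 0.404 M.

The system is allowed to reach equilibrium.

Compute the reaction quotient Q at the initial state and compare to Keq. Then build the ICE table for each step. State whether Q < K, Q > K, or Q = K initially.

Q₀ = 0.154; Q < K (proceeds forward)

Q₀ = 0.154 vs Keq = 3.8 ⇒ Q<K, forward
Step 1:
                    X           L           J           C
  Initial      0.3349       1.788       1.194       0.404
  Change      -0.1723     -0.1723    -0.08614      0.2584
  Equil        0.1626       1.616       1.108      0.6624
  solve Keq expr → x = 0.08614; check Q = 3.8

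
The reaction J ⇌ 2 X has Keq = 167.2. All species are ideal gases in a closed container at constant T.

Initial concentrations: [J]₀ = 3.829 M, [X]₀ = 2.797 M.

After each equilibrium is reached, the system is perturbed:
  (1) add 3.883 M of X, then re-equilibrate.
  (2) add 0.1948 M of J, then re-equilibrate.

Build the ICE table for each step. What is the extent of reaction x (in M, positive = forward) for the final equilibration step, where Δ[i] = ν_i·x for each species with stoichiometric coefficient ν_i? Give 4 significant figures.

x = 0.1496 M

Q₀ = 2.043 vs Keq = 167.2 ⇒ Q<K, forward
Step 1:
                  J         X
  init        3.829     2.797
  Δ          -3.301     6.601
  eq         0.5283     9.398
  solve Keq expr → x = 3.301; check Q = 167.2
Then add 3.883 M of X.
Step 2:
                  J         X
  init       0.5283     13.28
  Δ          0.4027   -0.8053
  eq         0.9309     12.48
  solve Keq expr → x = -0.4027; check Q = 167.2
Then add 0.1948 M of J.
Step 3:
                  J         X
  init        1.126     12.48
  Δ         -0.1496    0.2992
  eq         0.9761     12.78
  solve Keq expr → x = 0.1496; check Q = 167.2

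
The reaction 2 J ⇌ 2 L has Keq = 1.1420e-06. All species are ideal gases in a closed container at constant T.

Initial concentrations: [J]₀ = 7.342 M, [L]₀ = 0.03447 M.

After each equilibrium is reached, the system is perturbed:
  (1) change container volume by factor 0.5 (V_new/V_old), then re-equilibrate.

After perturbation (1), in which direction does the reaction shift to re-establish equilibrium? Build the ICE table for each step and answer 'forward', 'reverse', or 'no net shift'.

Q₀ = 2.2042e-05 vs Keq = 1.1420e-06 ⇒ Q>K, reverse
Step 1:
                   J          L
  Initial      7.342    0.03447
  Change      0.0266    -0.0266
  Equil        7.369   0.007874
  solve Keq expr → x = -0.0133; check Q = 1.1420e-06
Then change container volume by factor 0.5 (V_new/V_old).
Step 2:
                   J          L
  Initial      14.74    0.01575
  Change           0          0
  Equil        14.74    0.01575
  solve Keq expr → x = 0; check Q = 1.1420e-06

Direction: no net shift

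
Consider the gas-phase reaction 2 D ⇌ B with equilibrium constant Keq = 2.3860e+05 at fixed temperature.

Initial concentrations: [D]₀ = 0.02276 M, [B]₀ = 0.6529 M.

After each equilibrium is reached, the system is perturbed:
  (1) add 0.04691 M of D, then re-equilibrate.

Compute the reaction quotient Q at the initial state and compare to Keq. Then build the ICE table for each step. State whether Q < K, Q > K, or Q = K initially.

Q₀ = 1260 vs Keq = 2.3860e+05 ⇒ Q<K, forward
Step 1:
                   D          B
  I          0.02276     0.6529
  C         -0.02109    0.01055
  E         0.001668     0.6634
  solve Keq expr → x = 0.01055; check Q = 2.3860e+05
Then add 0.04691 M of D.
Step 2:
                   D          B
  I          0.04858     0.6634
  C         -0.04688    0.02344
  E         0.001697     0.6869
  solve Keq expr → x = 0.02344; check Q = 2.3860e+05

Q₀ = 1260; Q < K (proceeds forward)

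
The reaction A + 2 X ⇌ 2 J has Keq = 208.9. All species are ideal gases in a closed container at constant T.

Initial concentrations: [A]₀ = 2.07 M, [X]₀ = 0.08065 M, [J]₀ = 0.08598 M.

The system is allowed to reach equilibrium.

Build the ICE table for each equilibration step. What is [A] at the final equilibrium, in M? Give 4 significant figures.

Q₀ = 0.5491 vs Keq = 208.9 ⇒ Q<K, forward
Step 1:
                   A          X          J
  Initial       2.07    0.08065    0.08598
  Change    -0.03647   -0.07294    0.07294
  Equil        2.034   0.007711     0.1589
  solve Keq expr → x = 0.03647; check Q = 208.9

[A]_eq = 2.034 M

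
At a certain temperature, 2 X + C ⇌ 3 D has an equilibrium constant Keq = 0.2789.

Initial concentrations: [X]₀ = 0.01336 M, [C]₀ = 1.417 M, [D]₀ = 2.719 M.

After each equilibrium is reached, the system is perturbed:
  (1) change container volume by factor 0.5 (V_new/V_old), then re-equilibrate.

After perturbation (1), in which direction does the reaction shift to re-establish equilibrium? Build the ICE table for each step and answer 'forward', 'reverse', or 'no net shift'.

Q₀ = 7.9478e+04 vs Keq = 0.2789 ⇒ Q>K, reverse
Step 1:
                    X           C           D
  init        0.01336       1.417       2.719
  Δ              1.19      0.5952      -1.786
  eq            1.204       2.012      0.9334
  solve Keq expr → x = -0.5952; check Q = 0.2789
Then change container volume by factor 0.5 (V_new/V_old).
Step 2:
                    X           C           D
  init          2.408       4.024       1.867
  Δ                 0           0           0
  eq            2.408       4.024       1.867
  solve Keq expr → x = 0; check Q = 0.2789

Direction: no net shift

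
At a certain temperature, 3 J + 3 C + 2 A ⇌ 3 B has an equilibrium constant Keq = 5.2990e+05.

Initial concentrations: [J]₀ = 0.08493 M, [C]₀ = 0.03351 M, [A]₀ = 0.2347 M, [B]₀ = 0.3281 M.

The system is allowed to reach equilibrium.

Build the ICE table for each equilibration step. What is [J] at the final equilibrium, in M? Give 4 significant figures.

Q₀ = 2.7815e+07 vs Keq = 5.2990e+05 ⇒ Q>K, reverse
Step 1:
                    J           C           A           B
  Initial     0.08493     0.03351      0.2347      0.3281
  Change      0.03804     0.03804     0.02536    -0.03804
  Equil         0.123     0.07155      0.2601      0.2901
  solve Keq expr → x = -0.01268; check Q = 5.2990e+05

[J]_eq = 0.123 M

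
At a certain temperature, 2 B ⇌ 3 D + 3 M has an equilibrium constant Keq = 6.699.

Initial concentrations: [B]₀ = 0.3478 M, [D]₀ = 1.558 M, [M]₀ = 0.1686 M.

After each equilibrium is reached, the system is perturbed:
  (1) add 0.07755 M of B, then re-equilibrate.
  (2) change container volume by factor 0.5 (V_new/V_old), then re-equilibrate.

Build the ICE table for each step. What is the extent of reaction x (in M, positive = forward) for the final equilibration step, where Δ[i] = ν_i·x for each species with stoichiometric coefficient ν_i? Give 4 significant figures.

x = -0.1207 M

Q₀ = 0.1498 vs Keq = 6.699 ⇒ Q<K, forward
Step 1:
                    B           D           M
  init         0.3478       1.558      0.1686
  Δ           -0.1385      0.2077      0.2077
  eq           0.2093       1.766      0.3763
  solve Keq expr → x = 0.06925; check Q = 6.699
Then add 0.07755 M of B.
Step 2:
                    B           D           M
  init         0.2869       1.766      0.3763
  Δ          -0.02977     0.04465     0.04465
  eq           0.2571        1.81       0.421
  solve Keq expr → x = 0.01488; check Q = 6.699
Then change container volume by factor 0.5 (V_new/V_old).
Step 3:
                    B           D           M
  init         0.5142       3.621       0.842
  Δ            0.2414     -0.3621     -0.3621
  eq           0.7556       3.259      0.4799
  solve Keq expr → x = -0.1207; check Q = 6.699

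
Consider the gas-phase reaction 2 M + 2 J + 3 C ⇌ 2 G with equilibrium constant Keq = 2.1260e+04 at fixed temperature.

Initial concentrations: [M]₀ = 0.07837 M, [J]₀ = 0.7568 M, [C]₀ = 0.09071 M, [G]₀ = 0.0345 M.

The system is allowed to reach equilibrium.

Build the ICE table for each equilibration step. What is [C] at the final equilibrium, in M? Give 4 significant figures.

Q₀ = 453.3 vs Keq = 2.1260e+04 ⇒ Q<K, forward
Step 1:
                    M           J           C           G
  init        0.07837      0.7568     0.09071      0.0345
  Δ            -0.027      -0.027     -0.0405       0.027
  eq          0.05137      0.7298     0.05021      0.0615
  solve Keq expr → x = 0.0135; check Q = 2.1260e+04

[C]_eq = 0.05021 M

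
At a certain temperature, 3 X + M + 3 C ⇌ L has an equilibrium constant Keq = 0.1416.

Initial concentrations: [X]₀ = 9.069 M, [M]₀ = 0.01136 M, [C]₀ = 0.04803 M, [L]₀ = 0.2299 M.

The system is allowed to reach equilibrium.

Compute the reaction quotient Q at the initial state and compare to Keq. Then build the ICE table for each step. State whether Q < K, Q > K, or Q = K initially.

Q₀ = 244.9 vs Keq = 0.1416 ⇒ Q>K, reverse
Step 1:
                   X          M          C          L
  init         9.069    0.01136    0.04803     0.2299
  Δ           0.2106    0.07021     0.2106   -0.07021
  eq            9.28    0.08157     0.2586     0.1597
  solve Keq expr → x = -0.07021; check Q = 0.1416

Q₀ = 244.9; Q > K (proceeds reverse)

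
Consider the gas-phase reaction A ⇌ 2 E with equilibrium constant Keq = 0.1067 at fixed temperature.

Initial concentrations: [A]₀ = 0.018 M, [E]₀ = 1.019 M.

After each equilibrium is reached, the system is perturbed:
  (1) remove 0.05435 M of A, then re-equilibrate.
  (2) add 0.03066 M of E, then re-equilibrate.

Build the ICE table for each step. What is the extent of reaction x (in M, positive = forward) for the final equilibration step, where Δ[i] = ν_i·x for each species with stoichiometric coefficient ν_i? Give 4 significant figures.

Q₀ = 57.69 vs Keq = 0.1067 ⇒ Q>K, reverse
Step 1:
                  A         E
  Initial     0.018     1.019
  Change     0.4035   -0.8069
  Equil      0.4215    0.2121
  solve Keq expr → x = -0.4035; check Q = 0.1067
Then remove 0.05435 M of A.
Step 2:
                  A         E
  Initial    0.3671    0.2121
  Change   0.006236  -0.01247
  Equil      0.3734    0.1996
  solve Keq expr → x = -0.006236; check Q = 0.1067
Then add 0.03066 M of E.
Step 3:
                  A         E
  Initial    0.3734    0.2303
  Change    0.01354  -0.02707
  Equil      0.3869    0.2032
  solve Keq expr → x = -0.01354; check Q = 0.1067

x = -0.01354 M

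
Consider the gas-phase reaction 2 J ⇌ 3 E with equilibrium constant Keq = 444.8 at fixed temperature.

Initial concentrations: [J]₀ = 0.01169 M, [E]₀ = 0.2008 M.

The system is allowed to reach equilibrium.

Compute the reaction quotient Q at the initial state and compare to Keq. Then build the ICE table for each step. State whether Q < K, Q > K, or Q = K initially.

Q₀ = 59.25 vs Keq = 444.8 ⇒ Q<K, forward
Step 1:
                    J           E
  I           0.01169      0.2008
  C         -0.007081     0.01062
  E          0.004609      0.2114
  solve Keq expr → x = 0.00354; check Q = 444.8

Q₀ = 59.25; Q < K (proceeds forward)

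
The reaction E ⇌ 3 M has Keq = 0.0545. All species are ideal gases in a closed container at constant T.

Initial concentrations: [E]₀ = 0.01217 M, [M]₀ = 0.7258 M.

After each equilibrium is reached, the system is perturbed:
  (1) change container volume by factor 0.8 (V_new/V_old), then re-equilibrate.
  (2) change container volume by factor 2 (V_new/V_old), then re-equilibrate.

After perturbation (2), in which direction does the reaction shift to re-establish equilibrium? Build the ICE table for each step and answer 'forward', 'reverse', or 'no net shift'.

Direction: forward

Q₀ = 31.42 vs Keq = 0.0545 ⇒ Q>K, reverse
Step 1:
                    E           M
  I           0.01217      0.7258
  C            0.1703     -0.5108
  E            0.1824       0.215
  solve Keq expr → x = -0.1703; check Q = 0.0545
Then change container volume by factor 0.8 (V_new/V_old).
Step 2:
                    E           M
  I             0.228      0.2688
  C           0.01115    -0.03344
  E            0.2392      0.2353
  solve Keq expr → x = -0.01115; check Q = 0.0545
Then change container volume by factor 2 (V_new/V_old).
Step 3:
                    E           M
  I            0.1196      0.1177
  C          -0.01946     0.05838
  E            0.1001      0.1761
  solve Keq expr → x = 0.01946; check Q = 0.0545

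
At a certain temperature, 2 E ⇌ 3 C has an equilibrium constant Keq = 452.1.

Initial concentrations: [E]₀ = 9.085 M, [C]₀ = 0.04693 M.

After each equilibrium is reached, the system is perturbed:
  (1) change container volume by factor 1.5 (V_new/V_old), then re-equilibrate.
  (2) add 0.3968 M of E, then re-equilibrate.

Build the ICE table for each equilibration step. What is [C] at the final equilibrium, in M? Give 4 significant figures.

[C]_eq = 8.089 M

Q₀ = 1.2523e-06 vs Keq = 452.1 ⇒ Q<K, forward
Step 1:
                   E          C
  init         9.085    0.04693
  Δ           -7.352      11.03
  eq           1.733      11.07
  solve Keq expr → x = 3.676; check Q = 452.1
Then change container volume by factor 1.5 (V_new/V_old).
Step 2:
                   E          C
  init         1.156      7.383
  Δ          -0.1644     0.2466
  eq          0.9911       7.63
  solve Keq expr → x = 0.08219; check Q = 452.1
Then add 0.3968 M of E.
Step 3:
                   E          C
  init         1.388       7.63
  Δ           -0.306      0.459
  eq           1.082      8.089
  solve Keq expr → x = 0.153; check Q = 452.1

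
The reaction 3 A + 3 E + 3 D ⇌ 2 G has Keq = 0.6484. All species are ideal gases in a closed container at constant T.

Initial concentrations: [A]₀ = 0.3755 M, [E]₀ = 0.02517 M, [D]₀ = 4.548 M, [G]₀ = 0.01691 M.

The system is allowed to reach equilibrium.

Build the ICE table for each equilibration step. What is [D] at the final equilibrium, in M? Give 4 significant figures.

[D]_eq = 4.556 M

Q₀ = 3.6 vs Keq = 0.6484 ⇒ Q>K, reverse
Step 1:
                   A          E          D          G
  init        0.3755    0.02517      4.548    0.01691
  Δ         0.008279   0.008279   0.008279   -0.00552
  eq          0.3838    0.03345      4.556    0.01139
  solve Keq expr → x = -0.00276; check Q = 0.6484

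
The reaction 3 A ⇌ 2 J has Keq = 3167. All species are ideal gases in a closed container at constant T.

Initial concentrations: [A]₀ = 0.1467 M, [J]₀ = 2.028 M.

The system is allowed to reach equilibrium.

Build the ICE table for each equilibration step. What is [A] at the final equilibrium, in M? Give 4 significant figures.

[A]_eq = 0.11 M

Q₀ = 1303 vs Keq = 3167 ⇒ Q<K, forward
Step 1:
                    A           J
  I            0.1467       2.028
  C          -0.03672     0.02448
  E              0.11       2.052
  solve Keq expr → x = 0.01224; check Q = 3167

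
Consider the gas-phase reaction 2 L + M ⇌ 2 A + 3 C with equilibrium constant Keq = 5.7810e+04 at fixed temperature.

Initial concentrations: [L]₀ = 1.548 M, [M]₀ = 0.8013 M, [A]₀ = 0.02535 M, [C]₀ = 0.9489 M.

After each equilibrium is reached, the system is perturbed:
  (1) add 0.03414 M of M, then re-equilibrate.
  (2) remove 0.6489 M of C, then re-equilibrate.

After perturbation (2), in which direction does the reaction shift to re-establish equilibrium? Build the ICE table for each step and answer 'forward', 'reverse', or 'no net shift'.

Direction: forward

Q₀ = 2.8594e-04 vs Keq = 5.7810e+04 ⇒ Q<K, forward
Step 1:
                  L         M         A         C
  init        1.548    0.8013   0.02535    0.9489
  Δ          -1.434    -0.717     1.434     2.151
  eq         0.1141   0.08433     1.459       3.1
  solve Keq expr → x = 0.717; check Q = 5.7810e+04
Then add 0.03414 M of M.
Step 2:
                  L         M         A         C
  init       0.1141    0.1185     1.459       3.1
  Δ        -0.01318 -0.006591   0.01318   0.01977
  eq         0.1009    0.1119     1.472      3.12
  solve Keq expr → x = 0.006591; check Q = 5.7810e+04
Then remove 0.6489 M of C.
Step 3:
                  L         M         A         C
  init       0.1009    0.1119     1.472     2.471
  Δ        -0.02303  -0.01152   0.02303   0.03455
  eq        0.07785    0.1004     1.495     2.505
  solve Keq expr → x = 0.01152; check Q = 5.7810e+04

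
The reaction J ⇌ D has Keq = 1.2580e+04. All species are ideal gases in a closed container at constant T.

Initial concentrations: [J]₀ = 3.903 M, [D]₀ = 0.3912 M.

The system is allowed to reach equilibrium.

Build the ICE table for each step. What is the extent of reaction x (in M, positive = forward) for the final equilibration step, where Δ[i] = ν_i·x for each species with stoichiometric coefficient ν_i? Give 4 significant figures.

Q₀ = 0.1002 vs Keq = 1.2580e+04 ⇒ Q<K, forward
Step 1:
                  J         D
  I           3.903    0.3912
  C          -3.903     3.903
  E       3.4132e-04     4.294
  solve Keq expr → x = 3.903; check Q = 1.2580e+04

x = 3.903 M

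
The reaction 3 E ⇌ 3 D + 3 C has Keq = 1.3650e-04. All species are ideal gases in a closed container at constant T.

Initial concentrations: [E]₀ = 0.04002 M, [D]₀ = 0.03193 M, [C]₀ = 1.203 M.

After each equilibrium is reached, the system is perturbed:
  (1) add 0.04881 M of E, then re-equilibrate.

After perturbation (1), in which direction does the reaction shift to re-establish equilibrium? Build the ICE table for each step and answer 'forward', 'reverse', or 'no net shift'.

Direction: forward

Q₀ = 0.8842 vs Keq = 1.3650e-04 ⇒ Q>K, reverse
Step 1:
                    E           D           C
  Initial     0.04002     0.03193       1.203
  Change      0.02891    -0.02891    -0.02891
  Equil       0.06893    0.003023       1.174
  solve Keq expr → x = -0.009636; check Q = 1.3650e-04
Then add 0.04881 M of E.
Step 2:
                    E           D           C
  Initial      0.1177    0.003023       1.174
  Change    -0.002042    0.002042    0.002042
  Equil        0.1157    0.005065       1.176
  solve Keq expr → x = 6.8071e-04; check Q = 1.3650e-04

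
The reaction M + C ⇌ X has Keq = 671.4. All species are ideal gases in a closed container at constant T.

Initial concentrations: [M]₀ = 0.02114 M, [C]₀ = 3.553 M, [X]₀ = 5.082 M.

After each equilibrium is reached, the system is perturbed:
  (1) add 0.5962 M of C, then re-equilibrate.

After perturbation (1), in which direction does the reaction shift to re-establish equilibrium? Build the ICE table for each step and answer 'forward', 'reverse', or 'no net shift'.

Q₀ = 67.66 vs Keq = 671.4 ⇒ Q<K, forward
Step 1:
                  M         C         X
  I         0.02114     3.553     5.082
  C        -0.01899  -0.01899   0.01899
  E         0.00215     3.534     5.101
  solve Keq expr → x = 0.01899; check Q = 671.4
Then add 0.5962 M of C.
Step 2:
                  M         C         X
  I         0.00215      4.13     5.101
  C       -3.1008e-04 -3.1008e-04 3.1008e-04
  E         0.00184      4.13     5.101
  solve Keq expr → x = 3.1008e-04; check Q = 671.4

Direction: forward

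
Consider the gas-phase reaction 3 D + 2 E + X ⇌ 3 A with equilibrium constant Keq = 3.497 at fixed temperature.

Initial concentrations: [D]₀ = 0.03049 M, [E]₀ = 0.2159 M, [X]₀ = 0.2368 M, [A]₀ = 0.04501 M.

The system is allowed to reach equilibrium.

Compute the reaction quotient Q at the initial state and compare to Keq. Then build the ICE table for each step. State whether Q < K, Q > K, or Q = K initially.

Q₀ = 291.5; Q > K (proceeds reverse)

Q₀ = 291.5 vs Keq = 3.497 ⇒ Q>K, reverse
Step 1:
                    D           E           X           A
  init        0.03049      0.2159      0.2368     0.04501
  Δ           0.02505      0.0167    0.008351    -0.02505
  eq          0.05554      0.2326      0.2452     0.01996
  solve Keq expr → x = -0.008351; check Q = 3.497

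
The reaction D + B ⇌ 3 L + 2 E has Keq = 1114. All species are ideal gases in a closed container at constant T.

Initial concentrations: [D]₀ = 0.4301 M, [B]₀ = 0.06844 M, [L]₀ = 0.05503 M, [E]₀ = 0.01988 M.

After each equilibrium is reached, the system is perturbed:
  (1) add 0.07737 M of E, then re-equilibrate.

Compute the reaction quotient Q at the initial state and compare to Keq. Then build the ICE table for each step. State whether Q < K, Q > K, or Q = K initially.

Q₀ = 2.2374e-06 vs Keq = 1114 ⇒ Q<K, forward
Step 1:
                   D          B          L          E
  init        0.4301    0.06844    0.05503    0.01988
  Δ         -0.06844   -0.06844     0.2053     0.1369
  eq          0.3617 1.0763e-06     0.2603     0.1568
  solve Keq expr → x = 0.06844; check Q = 1114
Then add 0.07737 M of E.
Step 2:
                   D          B          L          E
  init        0.3617 1.0763e-06     0.2603     0.2341
  Δ       1.3244e-06 1.3244e-06 -3.9733e-06 -2.6489e-06
  eq          0.3617 2.4007e-06     0.2603     0.2341
  solve Keq expr → x = -1.3244e-06; check Q = 1114

Q₀ = 2.2374e-06; Q < K (proceeds forward)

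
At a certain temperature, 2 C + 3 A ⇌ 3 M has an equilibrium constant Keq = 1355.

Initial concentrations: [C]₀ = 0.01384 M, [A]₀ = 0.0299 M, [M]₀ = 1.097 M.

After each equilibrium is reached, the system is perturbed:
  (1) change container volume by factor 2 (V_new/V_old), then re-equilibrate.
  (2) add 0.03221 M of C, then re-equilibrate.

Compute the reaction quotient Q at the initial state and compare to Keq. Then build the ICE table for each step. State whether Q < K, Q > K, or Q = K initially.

Q₀ = 2.5783e+08 vs Keq = 1355 ⇒ Q>K, reverse
Step 1:
                   C          A          M
  Initial    0.01384     0.0299      1.097
  Change      0.1528     0.2291    -0.2291
  Equil       0.1666      0.259     0.8679
  solve Keq expr → x = -0.07638; check Q = 1355
Then change container volume by factor 2 (V_new/V_old).
Step 2:
                   C          A          M
  Initial     0.0833     0.1295     0.4339
  Change     0.02199    0.03298   -0.03298
  Equil       0.1053     0.1625     0.4009
  solve Keq expr → x = -0.01099; check Q = 1355
Then add 0.03221 M of C.
Step 3:
                   C          A          M
  Initial     0.1375     0.1625     0.4009
  Change   -0.009685   -0.01453    0.01453
  Equil       0.1278      0.148     0.4155
  solve Keq expr → x = 0.004843; check Q = 1355

Q₀ = 2.5783e+08; Q > K (proceeds reverse)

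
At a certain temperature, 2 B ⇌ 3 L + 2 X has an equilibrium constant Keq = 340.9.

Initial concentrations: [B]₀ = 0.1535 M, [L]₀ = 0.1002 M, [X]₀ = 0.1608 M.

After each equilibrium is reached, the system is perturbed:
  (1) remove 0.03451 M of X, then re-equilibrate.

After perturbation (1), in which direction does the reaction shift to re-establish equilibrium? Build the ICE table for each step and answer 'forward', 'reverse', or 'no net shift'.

Direction: forward

Q₀ = 0.001104 vs Keq = 340.9 ⇒ Q<K, forward
Step 1:
                   B          L          X
  I           0.1535     0.1002     0.1608
  C          -0.1504     0.2256     0.1504
  E         0.003133     0.3258     0.3112
  solve Keq expr → x = 0.07518; check Q = 340.9
Then remove 0.03451 M of X.
Step 2:
                   B          L          X
  I         0.003133     0.3258     0.2767
  C       -3.3760e-04 5.0639e-04 3.3760e-04
  E         0.002796     0.3263      0.277
  solve Keq expr → x = 1.6880e-04; check Q = 340.9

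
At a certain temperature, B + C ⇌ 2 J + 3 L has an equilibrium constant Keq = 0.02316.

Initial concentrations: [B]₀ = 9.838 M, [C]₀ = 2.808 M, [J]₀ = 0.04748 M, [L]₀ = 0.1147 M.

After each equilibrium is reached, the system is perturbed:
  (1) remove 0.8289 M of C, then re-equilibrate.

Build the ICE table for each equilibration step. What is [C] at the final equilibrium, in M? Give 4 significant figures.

[C]_eq = 1.689 M

Q₀ = 1.2314e-07 vs Keq = 0.02316 ⇒ Q<K, forward
Step 1:
                   B          C          J          L
  I            9.838      2.808    0.04748     0.1147
  C          -0.3154    -0.3154     0.6309     0.9463
  E            9.523      2.493     0.6784      1.061
  solve Keq expr → x = 0.3154; check Q = 0.02316
Then remove 0.8289 M of C.
Step 2:
                   B          C          J          L
  I            9.523      1.664     0.6784      1.061
  C          0.02585    0.02585   -0.05169   -0.07754
  E            9.548      1.689     0.6267     0.9835
  solve Keq expr → x = -0.02585; check Q = 0.02316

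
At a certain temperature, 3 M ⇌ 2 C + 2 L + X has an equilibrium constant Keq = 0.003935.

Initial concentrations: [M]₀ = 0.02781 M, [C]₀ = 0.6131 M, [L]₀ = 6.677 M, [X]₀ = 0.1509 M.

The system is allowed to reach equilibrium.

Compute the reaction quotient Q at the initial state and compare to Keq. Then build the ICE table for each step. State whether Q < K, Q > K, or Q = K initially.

Q₀ = 1.1757e+05 vs Keq = 0.003935 ⇒ Q>K, reverse
Step 1:
                    M           C           L           X
  I           0.02781      0.6131       6.677      0.1509
  C            0.4524     -0.3016     -0.3016     -0.1508
  E            0.4802      0.3115       6.375  1.1045e-04
  solve Keq expr → x = -0.1508; check Q = 0.003935

Q₀ = 1.1757e+05; Q > K (proceeds reverse)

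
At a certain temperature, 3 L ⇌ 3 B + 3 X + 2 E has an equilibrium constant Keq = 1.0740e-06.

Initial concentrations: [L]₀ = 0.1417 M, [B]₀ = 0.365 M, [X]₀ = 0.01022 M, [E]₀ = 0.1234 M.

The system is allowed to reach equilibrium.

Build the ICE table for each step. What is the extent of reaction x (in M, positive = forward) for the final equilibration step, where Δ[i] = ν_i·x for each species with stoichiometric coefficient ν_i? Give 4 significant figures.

Q₀ = 2.7781e-07 vs Keq = 1.0740e-06 ⇒ Q<K, forward
Step 1:
                  L         B         X         E
  I          0.1417     0.365   0.01022    0.1234
  C       -0.004814  0.004814  0.004814  0.003209
  E          0.1369    0.3698   0.01503    0.1266
  solve Keq expr → x = 0.001605; check Q = 1.0740e-06

x = 0.001605 M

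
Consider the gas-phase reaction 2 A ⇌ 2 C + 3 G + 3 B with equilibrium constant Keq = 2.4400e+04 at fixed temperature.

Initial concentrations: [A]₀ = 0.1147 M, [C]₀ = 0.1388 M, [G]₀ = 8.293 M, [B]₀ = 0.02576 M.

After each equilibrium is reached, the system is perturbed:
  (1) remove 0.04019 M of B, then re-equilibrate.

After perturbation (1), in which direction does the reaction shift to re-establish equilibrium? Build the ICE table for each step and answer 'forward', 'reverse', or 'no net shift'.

Q₀ = 0.01428 vs Keq = 2.4400e+04 ⇒ Q<K, forward
Step 1:
                   A          C          G          B
  I           0.1147     0.1388      8.293    0.02576
  C          -0.1114     0.1114      0.167      0.167
  E         0.003336     0.2502       8.46     0.1928
  solve Keq expr → x = 0.05568; check Q = 2.4400e+04
Then remove 0.04019 M of B.
Step 2:
                   A          C          G          B
  I         0.003336     0.2502       8.46     0.1526
  C       -9.4438e-04 9.4438e-04   0.001417   0.001417
  E         0.002392     0.2511      8.461      0.154
  solve Keq expr → x = 4.7219e-04; check Q = 2.4400e+04

Direction: forward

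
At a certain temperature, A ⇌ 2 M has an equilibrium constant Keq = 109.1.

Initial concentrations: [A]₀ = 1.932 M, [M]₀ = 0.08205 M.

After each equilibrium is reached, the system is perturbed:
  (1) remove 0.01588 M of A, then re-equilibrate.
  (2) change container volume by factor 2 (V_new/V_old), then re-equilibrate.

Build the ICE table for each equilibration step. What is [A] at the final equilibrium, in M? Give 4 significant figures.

[A]_eq = 0.0328 M

Q₀ = 0.003485 vs Keq = 109.1 ⇒ Q<K, forward
Step 1:
                    A           M
  I             1.932     0.08205
  C            -1.807       3.614
  E            0.1252       3.696
  solve Keq expr → x = 1.807; check Q = 109.1
Then remove 0.01588 M of A.
Step 2:
                    A           M
  I            0.1093       3.696
  C           0.01399    -0.02798
  E            0.1233       3.668
  solve Keq expr → x = -0.01399; check Q = 109.1
Then change container volume by factor 2 (V_new/V_old).
Step 3:
                    A           M
  I           0.06165       1.834
  C          -0.02885     0.05771
  E            0.0328       1.892
  solve Keq expr → x = 0.02885; check Q = 109.1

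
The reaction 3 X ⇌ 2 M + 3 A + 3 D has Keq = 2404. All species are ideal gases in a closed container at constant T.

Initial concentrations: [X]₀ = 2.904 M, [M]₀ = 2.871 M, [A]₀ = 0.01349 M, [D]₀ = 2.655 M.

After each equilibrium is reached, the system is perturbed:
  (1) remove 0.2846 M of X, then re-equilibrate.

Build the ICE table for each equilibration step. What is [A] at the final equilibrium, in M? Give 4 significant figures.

Q₀ = 1.5463e-05 vs Keq = 2404 ⇒ Q<K, forward
Step 1:
                   X          M          A          D
  Initial      2.904      2.871    0.01349      2.655
  Change      -1.612      1.074      1.612      1.612
  Equil        1.292      3.945      1.625      4.267
  solve Keq expr → x = 0.5372; check Q = 2404
Then remove 0.2846 M of X.
Step 2:
                   X          M          A          D
  Initial      1.008      3.945      1.625      4.267
  Change      0.1291   -0.08607    -0.1291    -0.1291
  Equil        1.137      3.859      1.496      4.138
  solve Keq expr → x = -0.04303; check Q = 2404

[A]_eq = 1.496 M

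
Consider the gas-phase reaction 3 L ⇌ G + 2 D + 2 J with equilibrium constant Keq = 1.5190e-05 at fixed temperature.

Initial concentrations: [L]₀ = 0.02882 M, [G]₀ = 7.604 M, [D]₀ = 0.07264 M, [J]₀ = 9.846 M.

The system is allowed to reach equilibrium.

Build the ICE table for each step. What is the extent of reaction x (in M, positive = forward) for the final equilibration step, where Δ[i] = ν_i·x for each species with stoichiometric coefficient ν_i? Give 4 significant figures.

x = -0.03632 M

Q₀ = 1.6249e+05 vs Keq = 1.5190e-05 ⇒ Q>K, reverse
Step 1:
                  L         G         D         J
  I         0.02882     7.604   0.07264     9.846
  C          0.1089  -0.03632  -0.07263  -0.07263
  E          0.1378     7.568 7.4128e-06     9.773
  solve Keq expr → x = -0.03632; check Q = 1.5190e-05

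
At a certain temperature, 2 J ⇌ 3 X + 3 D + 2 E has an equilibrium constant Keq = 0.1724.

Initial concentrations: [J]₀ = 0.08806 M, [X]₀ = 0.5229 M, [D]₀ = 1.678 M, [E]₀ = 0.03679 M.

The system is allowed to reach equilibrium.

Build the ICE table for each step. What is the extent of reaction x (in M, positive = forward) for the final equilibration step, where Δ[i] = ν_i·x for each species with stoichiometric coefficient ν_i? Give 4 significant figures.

x = 0.002212 M

Q₀ = 0.1179 vs Keq = 0.1724 ⇒ Q<K, forward
Step 1:
                   J          X          D          E
  I          0.08806     0.5229      1.678    0.03679
  C        -0.004425   0.006637   0.006637   0.004425
  E          0.08364     0.5295      1.685    0.04121
  solve Keq expr → x = 0.002212; check Q = 0.1724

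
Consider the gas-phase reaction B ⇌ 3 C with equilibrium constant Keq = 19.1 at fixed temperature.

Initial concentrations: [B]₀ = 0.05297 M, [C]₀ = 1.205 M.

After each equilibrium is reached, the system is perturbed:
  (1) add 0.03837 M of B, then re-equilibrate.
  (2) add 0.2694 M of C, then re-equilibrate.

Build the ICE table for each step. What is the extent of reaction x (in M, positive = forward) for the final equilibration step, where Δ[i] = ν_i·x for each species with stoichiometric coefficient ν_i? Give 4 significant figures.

Q₀ = 33.03 vs Keq = 19.1 ⇒ Q>K, reverse
Step 1:
                  B         C
  init      0.05297     1.205
  Δ         0.02349  -0.07046
  eq        0.07646     1.135
  solve Keq expr → x = -0.02349; check Q = 19.1
Then add 0.03837 M of B.
Step 2:
                  B         C
  init       0.1148     1.135
  Δ        -0.02333   0.06999
  eq         0.0915     1.205
  solve Keq expr → x = 0.02333; check Q = 19.1
Then add 0.2694 M of C.
Step 3:
                  B         C
  init       0.0915     1.474
  Δ         0.03917   -0.1175
  eq         0.1307     1.356
  solve Keq expr → x = -0.03917; check Q = 19.1

x = -0.03917 M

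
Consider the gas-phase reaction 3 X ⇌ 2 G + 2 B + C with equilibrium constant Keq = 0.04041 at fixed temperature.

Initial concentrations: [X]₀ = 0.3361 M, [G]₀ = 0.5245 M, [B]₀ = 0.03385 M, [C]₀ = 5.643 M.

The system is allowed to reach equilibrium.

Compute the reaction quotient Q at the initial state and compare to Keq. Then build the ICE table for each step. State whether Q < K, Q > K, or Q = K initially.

Q₀ = 0.04685 vs Keq = 0.04041 ⇒ Q>K, reverse
Step 1:
                  X         G         B         C
  Initial    0.3361    0.5245   0.03385     5.643
  Change   0.002842 -0.001895 -0.001895 -9.4743e-04
  Equil      0.3389    0.5226   0.03196     5.642
  solve Keq expr → x = -9.4743e-04; check Q = 0.04041

Q₀ = 0.04685; Q > K (proceeds reverse)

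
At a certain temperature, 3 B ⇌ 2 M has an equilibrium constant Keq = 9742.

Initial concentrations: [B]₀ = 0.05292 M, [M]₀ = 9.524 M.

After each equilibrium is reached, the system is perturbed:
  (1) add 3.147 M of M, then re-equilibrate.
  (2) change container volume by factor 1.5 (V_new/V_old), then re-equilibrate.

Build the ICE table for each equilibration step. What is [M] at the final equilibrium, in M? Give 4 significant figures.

Q₀ = 6.1204e+05 vs Keq = 9742 ⇒ Q>K, reverse
Step 1:
                  B         M
  Initial   0.05292     9.524
  Change     0.1559   -0.1039
  Equil      0.2088      9.42
  solve Keq expr → x = -0.05197; check Q = 9742
Then add 3.147 M of M.
Step 2:
                  B         M
  Initial    0.2088     12.57
  Change    0.04385  -0.02924
  Equil      0.2527     12.54
  solve Keq expr → x = -0.01462; check Q = 9742
Then change container volume by factor 1.5 (V_new/V_old).
Step 3:
                  B         M
  Initial    0.1685     8.359
  Change    0.02413  -0.01609
  Equil      0.1926     8.342
  solve Keq expr → x = -0.008044; check Q = 9742

[M]_eq = 8.342 M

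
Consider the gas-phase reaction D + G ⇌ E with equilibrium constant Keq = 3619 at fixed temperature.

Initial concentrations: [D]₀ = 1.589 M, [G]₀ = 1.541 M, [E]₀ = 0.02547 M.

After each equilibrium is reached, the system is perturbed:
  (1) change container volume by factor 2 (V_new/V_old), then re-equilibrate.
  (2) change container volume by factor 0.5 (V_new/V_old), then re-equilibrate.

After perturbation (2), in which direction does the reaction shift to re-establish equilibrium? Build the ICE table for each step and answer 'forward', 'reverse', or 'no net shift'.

Q₀ = 0.0104 vs Keq = 3619 ⇒ Q<K, forward
Step 1:
                  D         G         E
  Initial     1.589     1.541   0.02547
  Change     -1.533    -1.533     1.533
  Equil     0.05573  0.007729     1.559
  solve Keq expr → x = 1.533; check Q = 3619
Then change container volume by factor 2 (V_new/V_old).
Step 2:
                  D         G         E
  Initial   0.02786  0.003864    0.7794
  Change    0.00307   0.00307  -0.00307
  Equil     0.03093  0.006934    0.7763
  solve Keq expr → x = -0.00307; check Q = 3619
Then change container volume by factor 0.5 (V_new/V_old).
Step 3:
                  D         G         E
  Initial   0.06187   0.01387     1.553
  Change   -0.00614  -0.00614   0.00614
  Equil     0.05573  0.007729     1.559
  solve Keq expr → x = 0.00614; check Q = 3619

Direction: forward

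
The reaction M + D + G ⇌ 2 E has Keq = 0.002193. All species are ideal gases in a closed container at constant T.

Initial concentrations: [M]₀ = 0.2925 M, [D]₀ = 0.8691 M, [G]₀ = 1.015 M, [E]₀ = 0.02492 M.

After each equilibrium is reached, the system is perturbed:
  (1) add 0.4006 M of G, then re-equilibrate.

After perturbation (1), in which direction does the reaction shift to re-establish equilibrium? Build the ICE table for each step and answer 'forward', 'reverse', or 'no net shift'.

Direction: forward

Q₀ = 0.002407 vs Keq = 0.002193 ⇒ Q>K, reverse
Step 1:
                   M          D          G          E
  init        0.2925     0.8691      1.015    0.02492
  Δ       5.4811e-04 5.4811e-04 5.4811e-04  -0.001096
  eq           0.293     0.8696      1.016    0.02382
  solve Keq expr → x = -5.4811e-04; check Q = 0.002193
Then add 0.4006 M of G.
Step 2:
                   M          D          G          E
  init         0.293     0.8696      1.416    0.02382
  Δ        -0.002078  -0.002078  -0.002078   0.004155
  eq           0.291     0.8676      1.414    0.02798
  solve Keq expr → x = 0.002078; check Q = 0.002193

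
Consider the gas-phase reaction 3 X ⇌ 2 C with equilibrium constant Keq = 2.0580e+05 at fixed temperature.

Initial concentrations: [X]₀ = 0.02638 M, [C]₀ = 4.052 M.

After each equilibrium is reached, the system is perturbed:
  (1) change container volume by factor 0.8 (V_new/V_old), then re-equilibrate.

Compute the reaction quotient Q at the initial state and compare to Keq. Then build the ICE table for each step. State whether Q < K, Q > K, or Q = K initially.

Q₀ = 8.9436e+05; Q > K (proceeds reverse)

Q₀ = 8.9436e+05 vs Keq = 2.0580e+05 ⇒ Q>K, reverse
Step 1:
                  X         C
  Initial   0.02638     4.052
  Change    0.01659  -0.01106
  Equil     0.04297     4.041
  solve Keq expr → x = -0.00553; check Q = 2.0580e+05
Then change container volume by factor 0.8 (V_new/V_old).
Step 2:
                  X         C
  Initial   0.05371     5.051
  Change  -0.003833  0.002556
  Equil     0.04988     5.054
  solve Keq expr → x = 0.001278; check Q = 2.0580e+05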